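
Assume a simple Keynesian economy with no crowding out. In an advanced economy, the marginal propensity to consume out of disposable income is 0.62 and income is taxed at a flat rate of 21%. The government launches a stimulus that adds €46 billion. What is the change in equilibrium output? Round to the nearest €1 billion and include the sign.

+€90 billion

Expenditure multiplier = 1/(1 − c(1−t)) = 1/(1 − 0.62×0.79) = 1/0.5102 ≈ 1.96.
ΔY = k × ΔG = (+€46 billion) / 0.5102 ≈ +€90 billion.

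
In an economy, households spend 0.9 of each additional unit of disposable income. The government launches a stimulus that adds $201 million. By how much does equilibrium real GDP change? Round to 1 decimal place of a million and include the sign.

+$2,010.0 million

Government-spending multiplier = 1/(1 − MPC) = 1/(1 − 0.9) = 1/0.1 = 10.
ΔY = k × ΔG = (+$201 million) / 0.1 = +$2,010 million.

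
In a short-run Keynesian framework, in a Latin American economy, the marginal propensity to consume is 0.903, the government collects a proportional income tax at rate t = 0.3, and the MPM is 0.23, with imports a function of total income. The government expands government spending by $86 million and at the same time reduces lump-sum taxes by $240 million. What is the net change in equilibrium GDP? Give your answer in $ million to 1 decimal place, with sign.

+$506.3 million

Expenditure multiplier = 1/(1 − c(1−t) + m) = 1/(1 − 0.903×0.7 + 0.23) = 1/0.5979 ≈ 1.673.
ΔG contributes k·ΔG = (+$86 million) / 0.5979 ≈ +$143.8 million.
ΔT of −$240 million changes first-round spending by −c·ΔT = +$216.72 million, contributing k·(−c·ΔT) = (+$216.72 million) / 0.5979 ≈ +$362.5 million.
Net ΔY = k(ΔG − c·ΔT) = (+$302.72 million) / 0.5979 ≈ +$506.3 million.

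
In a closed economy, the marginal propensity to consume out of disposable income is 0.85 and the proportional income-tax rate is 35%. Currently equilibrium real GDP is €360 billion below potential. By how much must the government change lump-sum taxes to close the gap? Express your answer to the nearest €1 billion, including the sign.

−€190 billion

Spending multiplier = 1/(1 − c(1−t)) = 1/(1 − 0.85×0.65) = 1/0.4475 ≈ 2.235.
Tax multiplier = −c·k = −0.85/0.4475 ≈ −1.899. Need ΔY = +€360 billion, so ΔT = ΔY/(−c·k) = −(+€360 billion) × 0.4475 / 0.85 ≈ −€190 billion.
The government should cut lump-sum taxes by €190 billion.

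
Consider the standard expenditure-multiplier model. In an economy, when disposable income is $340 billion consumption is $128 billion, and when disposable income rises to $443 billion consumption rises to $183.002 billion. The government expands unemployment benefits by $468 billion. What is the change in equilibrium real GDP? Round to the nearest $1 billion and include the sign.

MPC = ΔC/ΔYd = (183.002 − 128)/(443 − 340) = 55.002/103 = 0.534.
The transfer change shifts disposable income by +$468 billion, so first-round consumption changes by c·ΔTR = 0.534 × (+$468 billion) = +$249.912 billion.
Expenditure multiplier = 1/(1 − MPC) = 1/(1 − 0.534) = 1/0.466 ≈ 2.146.
The transfer multiplier is c × k ≈ 1.146, so ΔY = k × (c·ΔTR) = (+$249.912 billion) / 0.466 ≈ +$536 billion.

+$536 billion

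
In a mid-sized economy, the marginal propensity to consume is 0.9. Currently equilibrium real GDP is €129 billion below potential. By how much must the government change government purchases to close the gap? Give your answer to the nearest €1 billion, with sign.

+€13 billion

Spending multiplier = 1/(1 − MPC) = 1/(1 − 0.9) = 1/0.1 = 10.
Need ΔY = +€129 billion, so ΔG = ΔY/k = (+€129 billion) × 0.1 ≈ +€13 billion.
The government should increase government purchases by €13 billion.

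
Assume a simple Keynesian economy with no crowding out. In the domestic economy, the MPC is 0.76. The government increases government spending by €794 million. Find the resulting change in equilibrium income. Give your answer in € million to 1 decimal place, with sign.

+€3,308.3 million

Expenditure multiplier = 1/(1 − MPC) = 1/(1 − 0.76) = 1/0.24 ≈ 4.167.
ΔY = k × ΔG = (+€794 million) / 0.24 ≈ +€3,308.3 million.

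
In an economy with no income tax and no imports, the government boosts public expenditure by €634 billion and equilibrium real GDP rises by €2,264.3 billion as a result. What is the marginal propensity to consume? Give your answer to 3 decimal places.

Implied spending multiplier k = ΔY/ΔG = 2,264.3/634 ≈ 3.5715.
Since k = 1/(1 − MPC), MPC = 1 − 1/k = 1 − ΔG/ΔY = 1 − 634/2,264.3 ≈ 0.720.

0.720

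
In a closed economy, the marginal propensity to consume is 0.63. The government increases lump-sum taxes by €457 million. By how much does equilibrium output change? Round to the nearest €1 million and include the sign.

A lump-sum tax change of +€457 million shifts disposable income by −€457 million; first-round consumption changes by −c × ΔT = −0.63 × (+€457 million) = −€287.91 million.
Expenditure multiplier = 1/(1 − MPC) = 1/(1 − 0.63) = 1/0.37 ≈ 2.703.
The tax multiplier is −c × k ≈ −1.703, so ΔY = k × (−c·ΔT) = (−€287.91 million) / 0.37 ≈ −€778 million.

−€778 million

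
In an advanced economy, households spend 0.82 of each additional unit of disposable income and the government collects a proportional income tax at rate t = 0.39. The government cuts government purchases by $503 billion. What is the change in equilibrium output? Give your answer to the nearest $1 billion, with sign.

Government-spending multiplier = 1/(1 − c(1−t)) = 1/(1 − 0.82×0.61) = 1/0.4998 ≈ 2.001.
ΔY = k × ΔG = (−$503 billion) / 0.4998 ≈ −$1,006 billion.

−$1,006 billion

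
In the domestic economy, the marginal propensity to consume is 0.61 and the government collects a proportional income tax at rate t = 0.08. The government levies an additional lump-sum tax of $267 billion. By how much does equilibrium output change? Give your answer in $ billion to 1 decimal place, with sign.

A lump-sum tax change of +$267 billion shifts disposable income by −$267 billion; first-round consumption changes by −c × ΔT = −0.61 × (+$267 billion) = −$162.87 billion.
Expenditure multiplier = 1/(1 − c(1−t)) = 1/(1 − 0.61×0.92) = 1/0.4388 ≈ 2.279.
The tax multiplier is −c × k ≈ −1.39, so ΔY = k × (−c·ΔT) = (−$162.87 billion) / 0.4388 ≈ −$371.2 billion.

−$371.2 billion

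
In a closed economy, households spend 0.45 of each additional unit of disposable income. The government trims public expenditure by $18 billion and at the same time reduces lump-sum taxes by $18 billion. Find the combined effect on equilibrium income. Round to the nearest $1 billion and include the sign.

Expenditure multiplier = 1/(1 − MPC) = 1/(1 − 0.45) = 1/0.55 ≈ 1.818.
ΔG contributes k·ΔG = (−$18 billion) / 0.55 ≈ −$32.7 billion.
ΔT of −$18 billion changes first-round spending by −c·ΔT = +$8.1 billion, contributing k·(−c·ΔT) = (+$8.1 billion) / 0.55 ≈ +$14.7 billion.
With ΔG = ΔT and no other leakages, the balanced-budget multiplier is 1, so ΔY = ΔG = −$18 billion.

−$18 billion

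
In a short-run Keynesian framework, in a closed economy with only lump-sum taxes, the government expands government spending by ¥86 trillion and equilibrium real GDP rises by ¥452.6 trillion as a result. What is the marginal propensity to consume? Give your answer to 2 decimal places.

0.81

Implied spending multiplier k = ΔY/ΔG = 452.6/86 ≈ 5.2628.
Since k = 1/(1 − MPC), MPC = 1 − 1/k = 1 − ΔG/ΔY = 1 − 86/452.6 ≈ 0.81.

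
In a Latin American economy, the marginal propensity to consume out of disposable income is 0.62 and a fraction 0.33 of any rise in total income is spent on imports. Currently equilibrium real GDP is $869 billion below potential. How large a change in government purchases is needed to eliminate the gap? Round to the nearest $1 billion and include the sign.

Spending multiplier = 1/(1 − c + m) = 1/(1 − 0.62 + 0.33) = 1/0.71 ≈ 1.408.
Need ΔY = +$869 billion, so ΔG = ΔY/k = (+$869 billion) × 0.71 ≈ +$617 billion.
The government should increase government purchases by $617 billion.

+$617 billion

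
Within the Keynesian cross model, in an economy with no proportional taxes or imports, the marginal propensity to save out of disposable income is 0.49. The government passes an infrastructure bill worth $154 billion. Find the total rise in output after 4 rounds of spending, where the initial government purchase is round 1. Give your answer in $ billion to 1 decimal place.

MPC = 1 − MPS = 1 − 0.49 = 0.51.
Round 1 adds ΔG = $154 billion; each later round is MPC = 0.51 times the previous.
After 4 rounds: 154 + 78.54 + 40.0554 + 20.428254 = ΔG·(1 − c^4)/(1 − c) = 154 × (1 − 0.06765201)/0.49 ≈ $293 billion.

$293.0 billion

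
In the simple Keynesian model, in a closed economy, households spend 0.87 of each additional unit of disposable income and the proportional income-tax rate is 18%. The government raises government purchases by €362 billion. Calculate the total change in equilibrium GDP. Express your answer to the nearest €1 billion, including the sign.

+€1,263 billion

Spending multiplier = 1/(1 − c(1−t)) = 1/(1 − 0.87×0.82) = 1/0.2866 ≈ 3.489.
ΔY = k × ΔG = (+€362 billion) / 0.2866 ≈ +€1,263 billion.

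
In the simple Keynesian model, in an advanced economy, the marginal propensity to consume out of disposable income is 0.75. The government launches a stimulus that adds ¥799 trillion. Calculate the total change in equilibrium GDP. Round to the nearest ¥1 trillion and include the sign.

Expenditure multiplier = 1/(1 − MPC) = 1/(1 − 0.75) = 1/0.25 = 4.
ΔY = k × ΔG = (+¥799 trillion) / 0.25 = +¥3,196 trillion.

+¥3,196 trillion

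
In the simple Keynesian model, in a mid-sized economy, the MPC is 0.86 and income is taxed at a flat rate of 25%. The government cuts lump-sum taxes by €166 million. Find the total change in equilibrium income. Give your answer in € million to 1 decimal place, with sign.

A lump-sum tax change of −€166 million shifts disposable income by +€166 million; first-round consumption changes by −c × ΔT = −0.86 × (−€166 million) = +€142.76 million.
Expenditure multiplier = 1/(1 − c(1−t)) = 1/(1 − 0.86×0.75) = 1/0.355 ≈ 2.817.
The tax multiplier is −c × k ≈ −2.423, so ΔY = k × (−c·ΔT) = (+€142.76 million) / 0.355 ≈ +€402.1 million.

+€402.1 million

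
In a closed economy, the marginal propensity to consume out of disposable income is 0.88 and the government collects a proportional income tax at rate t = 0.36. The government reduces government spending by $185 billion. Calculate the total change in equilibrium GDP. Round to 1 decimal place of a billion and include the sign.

−$423.5 billion

Spending multiplier = 1/(1 − c(1−t)) = 1/(1 − 0.88×0.64) = 1/0.4368 ≈ 2.289.
ΔY = k × ΔG = (−$185 billion) / 0.4368 ≈ −$423.5 billion.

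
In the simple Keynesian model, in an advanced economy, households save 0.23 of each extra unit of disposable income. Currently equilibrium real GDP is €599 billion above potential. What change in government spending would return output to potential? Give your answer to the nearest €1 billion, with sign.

−€138 billion

MPC = 1 − MPS = 1 − 0.23 = 0.77.
Spending multiplier = 1/(1 − MPC) = 1/(1 − 0.77) = 1/0.23 ≈ 4.348.
Need ΔY = −€599 billion, so ΔG = ΔY/k = (−€599 billion) × 0.23 ≈ −€138 billion.
The government should cut government spending by €138 billion.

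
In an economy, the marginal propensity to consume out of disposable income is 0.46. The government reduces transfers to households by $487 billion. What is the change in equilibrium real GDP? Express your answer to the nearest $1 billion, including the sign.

−$415 billion

The transfer change shifts disposable income by −$487 billion, so first-round consumption changes by c·ΔTR = 0.46 × (−$487 billion) = −$224.02 billion.
Expenditure multiplier = 1/(1 − MPC) = 1/(1 − 0.46) = 1/0.54 ≈ 1.852.
The transfer multiplier is c × k ≈ 0.852, so ΔY = k × (c·ΔTR) = (−$224.02 billion) / 0.54 ≈ −$415 billion.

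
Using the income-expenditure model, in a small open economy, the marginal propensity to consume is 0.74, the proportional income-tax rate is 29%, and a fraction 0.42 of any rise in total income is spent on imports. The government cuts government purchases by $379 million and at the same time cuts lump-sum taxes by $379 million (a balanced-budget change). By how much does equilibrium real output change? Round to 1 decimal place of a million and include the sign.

Expenditure multiplier = 1/(1 − c(1−t) + m) = 1/(1 − 0.74×0.71 + 0.42) = 1/0.8946 ≈ 1.118.
ΔG contributes k·ΔG = (−$379 million) / 0.8946 ≈ −$423.7 million.
ΔT of −$379 million changes first-round spending by −c·ΔT = +$280.46 million, contributing k·(−c·ΔT) = (+$280.46 million) / 0.8946 ≈ +$313.5 million.
Net ΔY = k(ΔG − c·ΔT) = (−$98.54 million) / 0.8946 ≈ −$110.1 million.

−$110.1 million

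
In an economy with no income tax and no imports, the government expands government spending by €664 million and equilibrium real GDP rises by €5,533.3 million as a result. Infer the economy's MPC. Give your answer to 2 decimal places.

0.88

Implied spending multiplier k = ΔY/ΔG = 5,533.3/664 ≈ 8.3333.
Since k = 1/(1 − MPC), MPC = 1 − 1/k = 1 − ΔG/ΔY = 1 − 664/5,533.3 ≈ 0.88.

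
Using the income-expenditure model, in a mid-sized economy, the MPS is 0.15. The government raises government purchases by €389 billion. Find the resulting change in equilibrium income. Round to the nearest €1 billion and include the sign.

MPC = 1 − MPS = 1 − 0.15 = 0.85.
Government-spending multiplier = 1/(1 − MPC) = 1/(1 − 0.85) = 1/0.15 ≈ 6.667.
ΔY = k × ΔG = (+€389 billion) / 0.15 ≈ +€2,593 billion.

+€2,593 billion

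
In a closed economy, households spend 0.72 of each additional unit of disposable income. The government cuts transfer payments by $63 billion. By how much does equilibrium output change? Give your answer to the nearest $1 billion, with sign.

−$162 billion

The transfer change shifts disposable income by −$63 billion, so first-round consumption changes by c·ΔTR = 0.72 × (−$63 billion) = −$45.36 billion.
Expenditure multiplier = 1/(1 − MPC) = 1/(1 − 0.72) = 1/0.28 ≈ 3.571.
The transfer multiplier is c × k ≈ 2.571, so ΔY = k × (c·ΔTR) = (−$45.36 billion) / 0.28 = −$162 billion.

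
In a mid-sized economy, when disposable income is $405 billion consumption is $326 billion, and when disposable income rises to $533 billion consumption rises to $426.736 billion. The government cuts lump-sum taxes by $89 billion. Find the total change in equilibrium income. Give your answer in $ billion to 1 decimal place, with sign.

MPC = ΔC/ΔYd = (426.736 − 326)/(533 − 405) = 100.736/128 = 0.787.
A lump-sum tax change of −$89 billion shifts disposable income by +$89 billion; first-round consumption changes by −c × ΔT = −0.787 × (−$89 billion) = +$70.043 billion.
Expenditure multiplier = 1/(1 − MPC) = 1/(1 − 0.787) = 1/0.213 ≈ 4.695.
The tax multiplier is −c × k ≈ −3.695, so ΔY = k × (−c·ΔT) = (+$70.043 billion) / 0.213 ≈ +$328.8 billion.

+$328.8 billion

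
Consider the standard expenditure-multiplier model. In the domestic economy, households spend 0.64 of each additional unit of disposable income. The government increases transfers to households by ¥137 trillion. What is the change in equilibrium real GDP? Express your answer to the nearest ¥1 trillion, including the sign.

+¥244 trillion

The transfer change shifts disposable income by +¥137 trillion, so first-round consumption changes by c·ΔTR = 0.64 × (+¥137 trillion) = +¥87.68 trillion.
Expenditure multiplier = 1/(1 − MPC) = 1/(1 − 0.64) = 1/0.36 ≈ 2.778.
The transfer multiplier is c × k ≈ 1.778, so ΔY = k × (c·ΔTR) = (+¥87.68 trillion) / 0.36 ≈ +¥244 trillion.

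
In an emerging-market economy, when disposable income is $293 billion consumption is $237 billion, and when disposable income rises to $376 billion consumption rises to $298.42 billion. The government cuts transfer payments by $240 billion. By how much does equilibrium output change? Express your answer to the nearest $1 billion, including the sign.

−$683 billion

MPC = ΔC/ΔYd = (298.42 − 237)/(376 − 293) = 61.42/83 = 0.74.
The transfer change shifts disposable income by −$240 billion, so first-round consumption changes by c·ΔTR = 0.74 × (−$240 billion) = −$177.6 billion.
Expenditure multiplier = 1/(1 − MPC) = 1/(1 − 0.74) = 1/0.26 ≈ 3.846.
The transfer multiplier is c × k ≈ 2.846, so ΔY = k × (c·ΔTR) = (−$177.6 billion) / 0.26 ≈ −$683 billion.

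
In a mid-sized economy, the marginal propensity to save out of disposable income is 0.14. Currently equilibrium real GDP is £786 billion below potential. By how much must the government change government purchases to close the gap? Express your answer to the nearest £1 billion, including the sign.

MPC = 1 − MPS = 1 − 0.14 = 0.86.
Spending multiplier = 1/(1 − MPC) = 1/(1 − 0.86) = 1/0.14 ≈ 7.143.
Need ΔY = +£786 billion, so ΔG = ΔY/k = (+£786 billion) × 0.14 ≈ +£110 billion.
The government should increase government purchases by £110 billion.

+£110 billion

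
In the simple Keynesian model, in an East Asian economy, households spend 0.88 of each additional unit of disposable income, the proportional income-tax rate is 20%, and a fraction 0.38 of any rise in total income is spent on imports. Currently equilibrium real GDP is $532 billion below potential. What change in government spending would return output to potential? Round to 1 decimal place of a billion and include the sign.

+$359.6 billion

Spending multiplier = 1/(1 − c(1−t) + m) = 1/(1 − 0.88×0.8 + 0.38) = 1/0.676 ≈ 1.479.
Need ΔY = +$532 billion, so ΔG = ΔY/k = (+$532 billion) × 0.676 ≈ +$359.6 billion.
The government should increase government spending by $359.6 billion.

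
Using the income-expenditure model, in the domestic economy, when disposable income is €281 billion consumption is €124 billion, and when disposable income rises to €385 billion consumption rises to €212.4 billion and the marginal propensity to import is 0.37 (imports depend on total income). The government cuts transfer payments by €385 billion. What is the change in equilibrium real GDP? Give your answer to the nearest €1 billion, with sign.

−€629 billion

MPC = ΔC/ΔYd = (212.4 − 124)/(385 − 281) = 88.4/104 = 0.85.
The transfer change shifts disposable income by −€385 billion, so first-round consumption changes by c·ΔTR = 0.85 × (−€385 billion) = −€327.25 billion.
Expenditure multiplier = 1/(1 − c + m) = 1/(1 − 0.85 + 0.37) = 1/0.52 ≈ 1.923.
The transfer multiplier is c × k ≈ 1.635, so ΔY = k × (c·ΔTR) = (−€327.25 billion) / 0.52 ≈ −€629 billion.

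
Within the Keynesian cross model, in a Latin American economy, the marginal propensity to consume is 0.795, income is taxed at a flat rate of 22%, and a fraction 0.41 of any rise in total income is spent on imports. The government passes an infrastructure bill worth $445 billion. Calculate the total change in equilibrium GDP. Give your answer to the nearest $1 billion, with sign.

+$563 billion

Spending multiplier = 1/(1 − c(1−t) + m) = 1/(1 − 0.795×0.78 + 0.41) = 1/0.7899 ≈ 1.266.
ΔY = k × ΔG = (+$445 billion) / 0.7899 ≈ +$563 billion.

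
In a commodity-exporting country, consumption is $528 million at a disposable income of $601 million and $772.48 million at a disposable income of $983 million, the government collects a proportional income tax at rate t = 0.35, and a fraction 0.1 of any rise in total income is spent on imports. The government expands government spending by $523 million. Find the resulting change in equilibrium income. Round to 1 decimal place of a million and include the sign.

MPC = ΔC/ΔYd = (772.48 − 528)/(983 − 601) = 244.48/382 = 0.64.
Expenditure multiplier = 1/(1 − c(1−t) + m) = 1/(1 − 0.64×0.65 + 0.1) = 1/0.684 ≈ 1.462.
ΔY = k × ΔG = (+$523 million) / 0.684 ≈ +$764.6 million.

+$764.6 million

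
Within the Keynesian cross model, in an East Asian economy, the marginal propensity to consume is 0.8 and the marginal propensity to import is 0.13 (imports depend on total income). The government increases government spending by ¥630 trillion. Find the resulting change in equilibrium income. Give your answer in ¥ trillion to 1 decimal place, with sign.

Expenditure multiplier = 1/(1 − c + m) = 1/(1 − 0.8 + 0.13) = 1/0.33 ≈ 3.03.
ΔY = k × ΔG = (+¥630 trillion) / 0.33 ≈ +¥1,909.1 trillion.

+¥1,909.1 trillion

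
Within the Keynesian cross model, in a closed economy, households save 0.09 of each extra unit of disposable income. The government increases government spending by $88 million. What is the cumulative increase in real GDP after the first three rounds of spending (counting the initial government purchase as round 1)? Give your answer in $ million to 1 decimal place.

$241.0 million

MPC = 1 − MPS = 1 − 0.09 = 0.91.
Round 1 adds ΔG = $88 million; each later round is MPC = 0.91 times the previous.
After 3 rounds: 88 + 80.08 + 72.8728 = ΔG·(1 − c^3)/(1 − c) = 88 × (1 − 0.753571)/0.09 ≈ $241 million.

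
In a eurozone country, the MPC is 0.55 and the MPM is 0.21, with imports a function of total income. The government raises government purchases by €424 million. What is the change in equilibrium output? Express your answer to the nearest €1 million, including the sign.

Expenditure multiplier = 1/(1 − c + m) = 1/(1 − 0.55 + 0.21) = 1/0.66 ≈ 1.515.
ΔY = k × ΔG = (+€424 million) / 0.66 ≈ +€642 million.

+€642 million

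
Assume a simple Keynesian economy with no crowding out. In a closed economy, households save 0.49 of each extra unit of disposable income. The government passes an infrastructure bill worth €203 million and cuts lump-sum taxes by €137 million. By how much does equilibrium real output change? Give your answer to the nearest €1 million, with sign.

+€557 million

MPC = 1 − MPS = 1 − 0.49 = 0.51.
Expenditure multiplier = 1/(1 − MPC) = 1/(1 − 0.51) = 1/0.49 ≈ 2.041.
ΔG contributes k·ΔG = (+€203 million) / 0.49 ≈ +€414.3 million.
ΔT of −€137 million changes first-round spending by −c·ΔT = +€69.87 million, contributing k·(−c·ΔT) = (+€69.87 million) / 0.49 ≈ +€142.6 million.
Net ΔY = k(ΔG − c·ΔT) = (+€272.87 million) / 0.49 ≈ +€557 million.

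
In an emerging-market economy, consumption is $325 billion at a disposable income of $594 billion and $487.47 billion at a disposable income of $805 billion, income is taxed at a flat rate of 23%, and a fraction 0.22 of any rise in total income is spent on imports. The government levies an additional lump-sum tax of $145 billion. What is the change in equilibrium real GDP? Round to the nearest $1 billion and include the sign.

−$178 billion

MPC = ΔC/ΔYd = (487.47 − 325)/(805 − 594) = 162.47/211 = 0.77.
A lump-sum tax change of +$145 billion shifts disposable income by −$145 billion; first-round consumption changes by −c × ΔT = −0.77 × (+$145 billion) = −$111.65 billion.
Expenditure multiplier = 1/(1 − c(1−t) + m) = 1/(1 − 0.77×0.77 + 0.22) = 1/0.6271 ≈ 1.595.
The tax multiplier is −c × k ≈ −1.228, so ΔY = k × (−c·ΔT) = (−$111.65 billion) / 0.6271 ≈ −$178 billion.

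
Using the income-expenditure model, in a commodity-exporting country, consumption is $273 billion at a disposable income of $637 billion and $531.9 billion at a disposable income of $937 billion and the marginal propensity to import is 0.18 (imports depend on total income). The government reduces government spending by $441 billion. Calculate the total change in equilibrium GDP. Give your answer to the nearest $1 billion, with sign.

MPC = ΔC/ΔYd = (531.9 − 273)/(937 − 637) = 258.9/300 = 0.863.
Spending multiplier = 1/(1 − c + m) = 1/(1 − 0.863 + 0.18) = 1/0.317 ≈ 3.155.
ΔY = k × ΔG = (−$441 billion) / 0.317 ≈ −$1,391 billion.

−$1,391 billion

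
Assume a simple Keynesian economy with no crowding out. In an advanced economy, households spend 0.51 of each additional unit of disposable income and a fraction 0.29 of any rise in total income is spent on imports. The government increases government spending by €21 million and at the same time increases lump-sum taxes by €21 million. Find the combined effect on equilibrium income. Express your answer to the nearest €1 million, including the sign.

Expenditure multiplier = 1/(1 − c + m) = 1/(1 − 0.51 + 0.29) = 1/0.78 ≈ 1.282.
ΔG contributes k·ΔG = (+€21 million) / 0.78 ≈ +€26.9 million.
ΔT of +€21 million changes first-round spending by −c·ΔT = −€10.71 million, contributing k·(−c·ΔT) = (−€10.71 million) / 0.78 ≈ −€13.7 million.
Net ΔY = k(ΔG − c·ΔT) = (+€10.29 million) / 0.78 ≈ +€13 million.

+€13 million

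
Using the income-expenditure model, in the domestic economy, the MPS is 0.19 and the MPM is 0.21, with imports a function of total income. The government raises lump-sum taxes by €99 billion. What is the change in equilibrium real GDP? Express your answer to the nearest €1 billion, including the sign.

−€200 billion

MPC = 1 − MPS = 1 − 0.19 = 0.81.
A lump-sum tax change of +€99 billion shifts disposable income by −€99 billion; first-round consumption changes by −c × ΔT = −0.81 × (+€99 billion) = −€80.19 billion.
Expenditure multiplier = 1/(1 − c + m) = 1/(1 − 0.81 + 0.21) = 1/0.4 = 2.5.
The tax multiplier is −c × k = −2.025, so ΔY = k × (−c·ΔT) = (−€80.19 billion) / 0.4 ≈ −€200 billion.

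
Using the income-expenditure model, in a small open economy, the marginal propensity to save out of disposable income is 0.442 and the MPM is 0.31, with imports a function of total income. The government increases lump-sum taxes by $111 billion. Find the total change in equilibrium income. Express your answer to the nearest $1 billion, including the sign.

−$82 billion

MPC = 1 − MPS = 1 − 0.442 = 0.558.
A lump-sum tax change of +$111 billion shifts disposable income by −$111 billion; first-round consumption changes by −c × ΔT = −0.558 × (+$111 billion) = −$61.938 billion.
Expenditure multiplier = 1/(1 − c + m) = 1/(1 − 0.558 + 0.31) = 1/0.752 ≈ 1.33.
The tax multiplier is −c × k ≈ −0.742, so ΔY = k × (−c·ΔT) = (−$61.938 billion) / 0.752 ≈ −$82 billion.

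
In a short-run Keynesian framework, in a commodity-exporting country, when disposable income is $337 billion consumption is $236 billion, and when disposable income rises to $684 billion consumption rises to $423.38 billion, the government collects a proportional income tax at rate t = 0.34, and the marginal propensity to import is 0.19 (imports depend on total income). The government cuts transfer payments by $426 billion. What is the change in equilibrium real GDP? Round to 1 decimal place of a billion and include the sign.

MPC = ΔC/ΔYd = (423.38 − 236)/(684 − 337) = 187.38/347 = 0.54.
The transfer change shifts disposable income by −$426 billion, so first-round consumption changes by c·ΔTR = 0.54 × (−$426 billion) = −$230.04 billion.
Expenditure multiplier = 1/(1 − c(1−t) + m) = 1/(1 − 0.54×0.66 + 0.19) = 1/0.8336 ≈ 1.2.
The transfer multiplier is c × k ≈ 0.648, so ΔY = k × (c·ΔTR) = (−$230.04 billion) / 0.8336 ≈ −$276 billion.

−$276.0 billion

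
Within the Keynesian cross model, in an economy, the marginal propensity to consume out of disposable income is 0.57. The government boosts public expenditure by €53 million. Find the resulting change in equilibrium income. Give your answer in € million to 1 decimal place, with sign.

+€123.3 million

Spending multiplier = 1/(1 − MPC) = 1/(1 − 0.57) = 1/0.43 ≈ 2.326.
ΔY = k × ΔG = (+€53 million) / 0.43 ≈ +€123.3 million.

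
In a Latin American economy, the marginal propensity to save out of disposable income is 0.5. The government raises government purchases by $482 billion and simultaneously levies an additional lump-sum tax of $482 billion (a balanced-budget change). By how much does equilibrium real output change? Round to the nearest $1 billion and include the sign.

+$482 billion

MPC = 1 − MPS = 1 − 0.5 = 0.5.
Expenditure multiplier = 1/(1 − MPC) = 1/(1 − 0.5) = 1/0.5 = 2.
ΔG contributes k·ΔG = (+$482 billion) / 0.5 = +$964 billion.
ΔT of +$482 billion changes first-round spending by −c·ΔT = −$241 billion, contributing k·(−c·ΔT) = (−$241 billion) / 0.5 = −$482 billion.
With ΔG = ΔT and no other leakages, the balanced-budget multiplier is 1, so ΔY = ΔG = +$482 billion.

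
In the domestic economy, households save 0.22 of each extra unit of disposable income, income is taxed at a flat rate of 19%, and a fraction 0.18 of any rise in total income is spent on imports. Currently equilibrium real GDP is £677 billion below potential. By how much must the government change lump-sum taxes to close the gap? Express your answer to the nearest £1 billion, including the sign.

MPC = 1 − MPS = 1 − 0.22 = 0.78.
Spending multiplier = 1/(1 − c(1−t) + m) = 1/(1 − 0.78×0.81 + 0.18) = 1/0.5482 ≈ 1.824.
Tax multiplier = −c·k = −0.78/0.5482 ≈ −1.423. Need ΔY = +£677 billion, so ΔT = ΔY/(−c·k) = −(+£677 billion) × 0.5482 / 0.78 ≈ −£476 billion.
The government should cut lump-sum taxes by £476 billion.

−£476 billion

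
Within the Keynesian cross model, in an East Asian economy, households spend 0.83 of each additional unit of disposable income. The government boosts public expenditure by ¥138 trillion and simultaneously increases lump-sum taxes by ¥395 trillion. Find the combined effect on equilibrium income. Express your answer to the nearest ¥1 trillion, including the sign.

Expenditure multiplier = 1/(1 − MPC) = 1/(1 − 0.83) = 1/0.17 ≈ 5.882.
ΔG contributes k·ΔG = (+¥138 trillion) / 0.17 ≈ +¥811.8 trillion.
ΔT of +¥395 trillion changes first-round spending by −c·ΔT = −¥327.85 trillion, contributing k·(−c·ΔT) = (−¥327.85 trillion) / 0.17 ≈ −¥1,928.5 trillion.
Net ΔY = k(ΔG − c·ΔT) = (−¥189.85 trillion) / 0.17 ≈ −¥1,117 trillion.

−¥1,117 trillion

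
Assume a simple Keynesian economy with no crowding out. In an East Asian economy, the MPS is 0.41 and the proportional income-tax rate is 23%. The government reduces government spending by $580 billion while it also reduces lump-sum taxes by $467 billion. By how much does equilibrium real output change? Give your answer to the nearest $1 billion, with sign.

MPC = 1 − MPS = 1 − 0.41 = 0.59.
Expenditure multiplier = 1/(1 − c(1−t)) = 1/(1 − 0.59×0.77) = 1/0.5457 ≈ 1.833.
ΔG contributes k·ΔG = (−$580 billion) / 0.5457 ≈ −$1,062.9 billion.
ΔT of −$467 billion changes first-round spending by −c·ΔT = +$275.53 billion, contributing k·(−c·ΔT) = (+$275.53 billion) / 0.5457 ≈ +$504.9 billion.
Net ΔY = k(ΔG − c·ΔT) = (−$304.47 billion) / 0.5457 ≈ −$558 billion.

−$558 billion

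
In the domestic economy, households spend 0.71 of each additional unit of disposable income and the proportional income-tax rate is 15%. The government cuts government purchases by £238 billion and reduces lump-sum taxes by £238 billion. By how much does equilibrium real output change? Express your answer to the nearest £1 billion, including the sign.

−£174 billion

Expenditure multiplier = 1/(1 − c(1−t)) = 1/(1 − 0.71×0.85) = 1/0.3965 ≈ 2.522.
ΔG contributes k·ΔG = (−£238 billion) / 0.3965 ≈ −£600.3 billion.
ΔT of −£238 billion changes first-round spending by −c·ΔT = +£168.98 billion, contributing k·(−c·ΔT) = (+£168.98 billion) / 0.3965 ≈ +£426.2 billion.
Net ΔY = k(ΔG − c·ΔT) = (−£69.02 billion) / 0.3965 ≈ −£174 billion.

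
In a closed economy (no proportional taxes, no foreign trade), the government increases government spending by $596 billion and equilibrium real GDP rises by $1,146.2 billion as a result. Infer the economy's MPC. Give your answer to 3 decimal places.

Implied spending multiplier k = ΔY/ΔG = 1,146.2/596 ≈ 1.9232.
Since k = 1/(1 − MPC), MPC = 1 − 1/k = 1 − ΔG/ΔY = 1 − 596/1,146.2 ≈ 0.480.

0.480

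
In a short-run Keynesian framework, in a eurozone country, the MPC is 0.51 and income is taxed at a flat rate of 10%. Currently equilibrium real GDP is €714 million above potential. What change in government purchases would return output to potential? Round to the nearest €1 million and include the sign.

−€386 million

Spending multiplier = 1/(1 − c(1−t)) = 1/(1 − 0.51×0.9) = 1/0.541 ≈ 1.848.
Need ΔY = −€714 million, so ΔG = ΔY/k = (−€714 million) × 0.541 ≈ −€386 million.
The government should cut government purchases by €386 million.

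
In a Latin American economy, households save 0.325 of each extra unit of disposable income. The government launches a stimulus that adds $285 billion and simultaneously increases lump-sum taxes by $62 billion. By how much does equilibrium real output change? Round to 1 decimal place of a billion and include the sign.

MPC = 1 − MPS = 1 − 0.325 = 0.675.
Expenditure multiplier = 1/(1 − MPC) = 1/(1 − 0.675) = 1/0.325 ≈ 3.077.
ΔG contributes k·ΔG = (+$285 billion) / 0.325 ≈ +$876.9 billion.
ΔT of +$62 billion changes first-round spending by −c·ΔT = −$41.85 billion, contributing k·(−c·ΔT) = (−$41.85 billion) / 0.325 ≈ −$128.8 billion.
Net ΔY = k(ΔG − c·ΔT) = (+$243.15 billion) / 0.325 ≈ +$748.2 billion.

+$748.2 billion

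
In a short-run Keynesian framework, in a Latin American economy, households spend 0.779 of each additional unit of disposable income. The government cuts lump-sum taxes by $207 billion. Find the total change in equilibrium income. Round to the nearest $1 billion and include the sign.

A lump-sum tax change of −$207 billion shifts disposable income by +$207 billion; first-round consumption changes by −c × ΔT = −0.779 × (−$207 billion) = +$161.253 billion.
Expenditure multiplier = 1/(1 − MPC) = 1/(1 − 0.779) = 1/0.221 ≈ 4.525.
The tax multiplier is −c × k ≈ −3.525, so ΔY = k × (−c·ΔT) = (+$161.253 billion) / 0.221 ≈ +$730 billion.

+$730 billion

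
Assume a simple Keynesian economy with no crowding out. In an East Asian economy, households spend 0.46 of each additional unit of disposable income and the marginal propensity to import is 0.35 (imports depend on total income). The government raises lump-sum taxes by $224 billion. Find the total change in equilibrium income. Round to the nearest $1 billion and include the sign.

−$116 billion

A lump-sum tax change of +$224 billion shifts disposable income by −$224 billion; first-round consumption changes by −c × ΔT = −0.46 × (+$224 billion) = −$103.04 billion.
Expenditure multiplier = 1/(1 − c + m) = 1/(1 − 0.46 + 0.35) = 1/0.89 ≈ 1.124.
The tax multiplier is −c × k ≈ −0.517, so ΔY = k × (−c·ΔT) = (−$103.04 billion) / 0.89 ≈ −$116 billion.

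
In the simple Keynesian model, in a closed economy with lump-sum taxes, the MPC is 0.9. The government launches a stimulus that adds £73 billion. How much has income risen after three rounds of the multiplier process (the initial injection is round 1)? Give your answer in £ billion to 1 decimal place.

£197.8 billion

Round 1 adds ΔG = £73 billion; each later round is MPC = 0.9 times the previous.
After 3 rounds: 73 + 65.7 + 59.13 = ΔG·(1 − c^3)/(1 − c) = 73 × (1 − 0.729)/0.1 ≈ £197.8 billion.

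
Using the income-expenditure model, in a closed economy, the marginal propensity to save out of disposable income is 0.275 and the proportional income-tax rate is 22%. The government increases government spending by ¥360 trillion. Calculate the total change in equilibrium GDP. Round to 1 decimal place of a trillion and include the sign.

+¥828.5 trillion

MPC = 1 − MPS = 1 − 0.275 = 0.725.
Government-spending multiplier = 1/(1 − c(1−t)) = 1/(1 − 0.725×0.78) = 1/0.4345 ≈ 2.301.
ΔY = k × ΔG = (+¥360 trillion) / 0.4345 ≈ +¥828.5 trillion.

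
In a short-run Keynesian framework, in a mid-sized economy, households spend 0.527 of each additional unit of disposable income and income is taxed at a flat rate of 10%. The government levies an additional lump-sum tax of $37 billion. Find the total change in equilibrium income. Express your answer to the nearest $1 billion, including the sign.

−$37 billion

A lump-sum tax change of +$37 billion shifts disposable income by −$37 billion; first-round consumption changes by −c × ΔT = −0.527 × (+$37 billion) = −$19.499 billion.
Expenditure multiplier = 1/(1 − c(1−t)) = 1/(1 − 0.527×0.9) = 1/0.5257 ≈ 1.902.
The tax multiplier is −c × k ≈ −1.002, so ΔY = k × (−c·ΔT) = (−$19.499 billion) / 0.5257 ≈ −$37 billion.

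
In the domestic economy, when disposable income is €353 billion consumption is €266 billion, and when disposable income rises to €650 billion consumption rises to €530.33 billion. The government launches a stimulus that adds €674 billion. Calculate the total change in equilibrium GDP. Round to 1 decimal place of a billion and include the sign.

MPC = ΔC/ΔYd = (530.33 − 266)/(650 − 353) = 264.33/297 = 0.89.
Spending multiplier = 1/(1 − MPC) = 1/(1 − 0.89) = 1/0.11 ≈ 9.091.
ΔY = k × ΔG = (+€674 billion) / 0.11 ≈ +€6,127.3 billion.

+€6,127.3 billion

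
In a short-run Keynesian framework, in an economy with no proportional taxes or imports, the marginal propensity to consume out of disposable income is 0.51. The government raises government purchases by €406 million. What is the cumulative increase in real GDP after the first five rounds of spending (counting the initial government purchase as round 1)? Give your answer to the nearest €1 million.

Round 1 adds ΔG = €406 million; each later round is MPC = 0.51 times the previous.
After 5 rounds: 406 + 207.06 + 105.6006 + 53.856306 + 27.46671606 = ΔG·(1 − c^5)/(1 − c) = 406 × (1 − 0.0345025251)/0.49 ≈ €800 million.

€800 million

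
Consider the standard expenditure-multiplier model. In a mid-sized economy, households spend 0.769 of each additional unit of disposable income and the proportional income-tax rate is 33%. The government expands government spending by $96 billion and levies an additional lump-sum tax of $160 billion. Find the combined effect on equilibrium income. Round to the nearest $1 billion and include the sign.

−$56 billion

Expenditure multiplier = 1/(1 − c(1−t)) = 1/(1 − 0.769×0.67) = 1/0.48477 ≈ 2.063.
ΔG contributes k·ΔG = (+$96 billion) / 0.48477 ≈ +$198 billion.
ΔT of +$160 billion changes first-round spending by −c·ΔT = −$123.04 billion, contributing k·(−c·ΔT) = (−$123.04 billion) / 0.48477 ≈ −$253.8 billion.
Net ΔY = k(ΔG − c·ΔT) = (−$27.04 billion) / 0.48477 ≈ −$56 billion.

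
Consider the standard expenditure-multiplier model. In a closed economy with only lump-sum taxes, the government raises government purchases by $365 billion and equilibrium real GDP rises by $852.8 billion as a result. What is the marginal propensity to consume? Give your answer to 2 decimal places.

Implied spending multiplier k = ΔY/ΔG = 852.8/365 ≈ 2.3364.
Since k = 1/(1 − MPC), MPC = 1 − 1/k = 1 − ΔG/ΔY = 1 − 365/852.8 ≈ 0.57.

0.57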